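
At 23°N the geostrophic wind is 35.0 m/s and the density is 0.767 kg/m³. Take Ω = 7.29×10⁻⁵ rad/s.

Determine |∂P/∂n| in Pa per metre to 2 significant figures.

Coriolis parameter at 23°N:
f = 2Ω sin φ = 2 × 7.29×10⁻⁵ × sin 23° = 5.70×10⁻⁵ s⁻¹
Geostrophic balance rearranged: |∂P/∂n| = f ρ V_g
|∂P/∂n| = 5.70×10⁻⁵ × 0.767 × 35.0 = 1.53×10⁻³ Pa/m

1.5×10⁻³ Pa/m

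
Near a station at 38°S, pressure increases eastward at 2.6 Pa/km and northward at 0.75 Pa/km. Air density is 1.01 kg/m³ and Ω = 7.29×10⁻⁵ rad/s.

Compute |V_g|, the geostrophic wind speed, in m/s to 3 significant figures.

Coriolis parameter at 38°S:
f = 2Ω sin φ = 2 × 7.29×10⁻⁵ × sin 38° = 8.98×10⁻⁵ s⁻¹
In the Southern Hemisphere f is negative: f = −8.98×10⁻⁵ s⁻¹.
Component geostrophic relations (x east, y north):
u_g = −(1/(fρ)) ∂P/∂y,  v_g = (1/(fρ)) ∂P/∂x
u_g = −(0.75×10⁻³)/(−8.98×10⁻⁵ × 1.01) = 8.27 m/s;  v_g = (2.6×10⁻³)/(−8.98×10⁻⁵ × 1.01) = −28.7 m/s
|V_g| = √(u_g² + v_g²) = 29.8 m/s

29.8 m/s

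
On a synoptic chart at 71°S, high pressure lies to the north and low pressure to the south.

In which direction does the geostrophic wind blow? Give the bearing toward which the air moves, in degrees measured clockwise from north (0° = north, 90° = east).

The pressure-gradient force points toward the south (bearing 180°).
Geostrophic balance: in the Southern Hemisphere the Coriolis force deflects motion to the left, so the geostrophic wind blows 90° to the left of the pressure-gradient force (low pressure on the right).
Rotating 180° by 90° counterclockwise gives 090° — the wind blows toward the east.

090°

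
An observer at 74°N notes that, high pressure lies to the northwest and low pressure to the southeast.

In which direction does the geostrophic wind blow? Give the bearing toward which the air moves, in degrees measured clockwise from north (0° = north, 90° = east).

225°

The pressure-gradient force points toward the southeast (bearing 135°).
Geostrophic balance: in the Northern Hemisphere the Coriolis force deflects motion to the right, so the geostrophic wind blows 90° to the right of the pressure-gradient force (low pressure on the left).
Rotating 135° by 90° clockwise gives 225° — the wind blows toward the southwest.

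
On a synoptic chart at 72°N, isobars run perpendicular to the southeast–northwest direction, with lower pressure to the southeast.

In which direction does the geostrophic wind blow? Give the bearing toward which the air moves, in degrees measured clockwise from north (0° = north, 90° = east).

225°

The pressure-gradient force points toward the southeast (bearing 135°).
Geostrophic balance: in the Northern Hemisphere the Coriolis force deflects motion to the right, so the geostrophic wind blows 90° to the right of the pressure-gradient force (low pressure on the left).
Rotating 135° by 90° clockwise gives 225° — the wind blows toward the southwest.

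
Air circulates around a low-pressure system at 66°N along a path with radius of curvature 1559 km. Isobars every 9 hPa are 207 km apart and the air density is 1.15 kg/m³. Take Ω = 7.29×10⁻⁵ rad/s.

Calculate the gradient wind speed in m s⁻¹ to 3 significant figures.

25.3 m s⁻¹

Coriolis parameter at 66°N:
f = 2Ω sin φ = 2 × 7.29×10⁻⁵ × sin 66° = 1.33×10⁻⁴ s⁻¹
Pressure gradient: |∂P/∂n| = 900 Pa / 207000 m = 4.35×10⁻³ Pa/m
Geostrophic speed: V_g = |∂P/∂n|/(fρ) = 4.35×10⁻³/(1.33×10⁻⁴ × 1.15) = 28.4 m/s
Around a low, centrifugal force acts outward with Coriolis, so pressure-gradient force balances both:
(1/ρ)|∂P/∂n| = fV + V²/R  →  V² + fR·V − fR·V_g = 0
With fR = 1.33×10⁻⁴ × 1559×10³ m = 208 m/s:
V = [−fR + √((fR)² + 4 fR V_g)]/2 = [−208 + √(208² + 4×208×28.4)]/2 = 25.3 m/s
Subgeostrophic (V < V_g = 28.4 m/s), as expected around a low.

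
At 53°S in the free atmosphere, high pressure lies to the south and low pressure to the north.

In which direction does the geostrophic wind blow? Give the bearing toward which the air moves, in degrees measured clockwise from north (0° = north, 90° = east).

270°

The pressure-gradient force points toward the north (bearing 000°).
Geostrophic balance: in the Southern Hemisphere the Coriolis force deflects motion to the left, so the geostrophic wind blows 90° to the left of the pressure-gradient force (low pressure on the right).
Rotating 000° by 90° counterclockwise gives 270° — the wind blows toward the west.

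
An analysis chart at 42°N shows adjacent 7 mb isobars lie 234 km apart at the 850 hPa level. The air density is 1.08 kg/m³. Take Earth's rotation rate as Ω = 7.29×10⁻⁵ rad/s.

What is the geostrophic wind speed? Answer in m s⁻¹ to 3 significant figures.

Coriolis parameter at 42°N:
f = 2Ω sin φ = 2 × 7.29×10⁻⁵ × sin 42° = 9.76×10⁻⁵ s⁻¹
Pressure gradient: |∂P/∂n| = 700 Pa / 234000 m = 2.99×10⁻³ Pa/m
Geostrophic balance (pressure-gradient force = Coriolis force):
V_g = (1/(fρ)) |∂P/∂n| = 2.99×10⁻³ / (9.76×10⁻⁵ × 1.08) = 28.4 m/s

28.4 m s⁻¹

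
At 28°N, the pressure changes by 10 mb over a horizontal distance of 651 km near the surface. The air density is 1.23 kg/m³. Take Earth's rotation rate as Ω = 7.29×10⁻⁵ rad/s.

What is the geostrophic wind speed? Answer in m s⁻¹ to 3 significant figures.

18.2 m s⁻¹

Coriolis parameter at 28°N:
f = 2Ω sin φ = 2 × 7.29×10⁻⁵ × sin 28° = 6.84×10⁻⁵ s⁻¹
Pressure gradient: |∂P/∂n| = 1000 Pa / 651000 m = 1.54×10⁻³ Pa/m
Geostrophic balance (pressure-gradient force = Coriolis force):
V_g = (1/(fρ)) |∂P/∂n| = 1.54×10⁻³ / (6.84×10⁻⁵ × 1.23) = 18.2 m/s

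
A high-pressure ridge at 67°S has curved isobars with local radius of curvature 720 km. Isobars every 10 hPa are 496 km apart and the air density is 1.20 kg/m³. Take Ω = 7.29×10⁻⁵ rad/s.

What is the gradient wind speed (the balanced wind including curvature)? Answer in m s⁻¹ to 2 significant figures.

Coriolis parameter at 67°S:
f = 2Ω sin φ = 2 × 7.29×10⁻⁵ × sin 67° = 1.34×10⁻⁴ s⁻¹
Pressure gradient: |∂P/∂n| = 1000 Pa / 496000 m = 2.02×10⁻³ Pa/m
Geostrophic speed: V_g = |∂P/∂n|/(fρ) = 2.02×10⁻³/(1.34×10⁻⁴ × 1.20) = 12.5 m/s
Around a high, pressure-gradient force acts outward with centrifugal, so Coriolis balances both:
fV = (1/ρ)|∂P/∂n| + V²/R  →  V² − fR·V + fR·V_g = 0
With fR = 1.34×10⁻⁴ × 720×10³ m = 96.6 m/s:
V = [fR − √((fR)² − 4 fR V_g)]/2 = [96.6 − √(96.6² − 4×96.6×12.5)]/2 = 14.8 m/s
Supergeostrophic (V > V_g = 12.5 m/s), as expected around a high.

15 m s⁻¹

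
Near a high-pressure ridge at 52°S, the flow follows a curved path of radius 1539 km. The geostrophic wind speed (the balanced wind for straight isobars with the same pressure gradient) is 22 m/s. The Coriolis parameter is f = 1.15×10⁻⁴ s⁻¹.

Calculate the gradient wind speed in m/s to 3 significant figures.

Around a high, pressure-gradient force acts outward with centrifugal, so Coriolis balances both:
fV = (1/ρ)|∂P/∂n| + V²/R  →  V² − fR·V + fR·V_g = 0
With fR = 1.15×10⁻⁴ × 1539×10³ m = 177 m/s:
V = [fR − √((fR)² − 4 fR V_g)]/2 = [177 − √(177² − 4×177×22)]/2 = 25.7 m/s
Supergeostrophic (V > V_g = 22 m/s), as expected around a high.

25.7 m/s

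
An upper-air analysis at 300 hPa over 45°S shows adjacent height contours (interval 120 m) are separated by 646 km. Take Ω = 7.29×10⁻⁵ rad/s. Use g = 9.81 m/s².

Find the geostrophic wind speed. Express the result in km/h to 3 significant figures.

Coriolis parameter at 45°S:
f = 2Ω sin φ = 2 × 7.29×10⁻⁵ × sin 45° = 1.03×10⁻⁴ s⁻¹
Height gradient: |∂Z/∂n| = 120 m / 646000 m = 1.86×10⁻⁴
On a pressure surface, geostrophic balance gives V_g = (g/f)|∂Z/∂n|:
V_g = 9.81 × 1.86×10⁻⁴ / 1.03×10⁻⁴ = 17.7 m/s
Converting: 17.7 m/s × 3.6 = 63.6 km/h

63.6 km/h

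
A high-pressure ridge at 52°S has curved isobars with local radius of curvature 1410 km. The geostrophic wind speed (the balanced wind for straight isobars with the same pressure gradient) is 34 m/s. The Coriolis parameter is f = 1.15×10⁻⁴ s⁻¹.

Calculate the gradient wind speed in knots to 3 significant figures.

94.3 knots

Around a high, pressure-gradient force acts outward with centrifugal, so Coriolis balances both:
fV = (1/ρ)|∂P/∂n| + V²/R  →  V² − fR·V + fR·V_g = 0
With fR = 1.15×10⁻⁴ × 1410×10³ m = 162 m/s:
V = [fR − √((fR)² − 4 fR V_g)]/2 = [162 − √(162² − 4×162×34)]/2 = 48.5 m/s
Supergeostrophic (V > V_g = 34 m/s), as expected around a high.
Converting: 48.5 m/s × 1.944 = 94.3 knots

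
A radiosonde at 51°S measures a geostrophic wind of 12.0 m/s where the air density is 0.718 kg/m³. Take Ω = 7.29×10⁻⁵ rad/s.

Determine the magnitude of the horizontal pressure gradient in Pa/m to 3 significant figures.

Coriolis parameter at 51°S:
f = 2Ω sin φ = 2 × 7.29×10⁻⁵ × sin 51° = 1.13×10⁻⁴ s⁻¹
Geostrophic balance rearranged: |∂P/∂n| = f ρ V_g
|∂P/∂n| = 1.13×10⁻⁴ × 0.718 × 12.0 = 9.76×10⁻⁴ Pa/m

9.76×10⁻⁴ Pa/m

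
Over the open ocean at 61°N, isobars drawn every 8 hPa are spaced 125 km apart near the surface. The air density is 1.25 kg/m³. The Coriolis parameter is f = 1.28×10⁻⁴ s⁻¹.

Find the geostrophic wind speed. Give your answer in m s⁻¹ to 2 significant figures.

40 m s⁻¹

Pressure gradient: |∂P/∂n| = 800 Pa / 125000 m = 6.40×10⁻³ Pa/m
Geostrophic balance (pressure-gradient force = Coriolis force):
V_g = (1/(fρ)) |∂P/∂n| = 6.40×10⁻³ / (1.28×10⁻⁴ × 1.25) = 40.0 m/s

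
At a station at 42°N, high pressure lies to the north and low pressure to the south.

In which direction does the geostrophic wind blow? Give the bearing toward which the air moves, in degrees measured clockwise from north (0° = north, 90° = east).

The pressure-gradient force points toward the south (bearing 180°).
Geostrophic balance: in the Northern Hemisphere the Coriolis force deflects motion to the right, so the geostrophic wind blows 90° to the right of the pressure-gradient force (low pressure on the left).
Rotating 180° by 90° clockwise gives 270° — the wind blows toward the west.

270°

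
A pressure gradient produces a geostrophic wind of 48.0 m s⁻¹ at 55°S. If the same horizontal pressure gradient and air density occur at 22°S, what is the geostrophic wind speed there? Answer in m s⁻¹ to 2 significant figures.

100 m s⁻¹

With the same pressure gradient and density, V_g ∝ 1/f ∝ 1/sin φ.
V₂ = V₁ · sin φ₁ / sin φ₂ = 48.0 × sin 55° / sin 22°
V₂ = 48.0 × 0.8192/0.3746 = 100 m s⁻¹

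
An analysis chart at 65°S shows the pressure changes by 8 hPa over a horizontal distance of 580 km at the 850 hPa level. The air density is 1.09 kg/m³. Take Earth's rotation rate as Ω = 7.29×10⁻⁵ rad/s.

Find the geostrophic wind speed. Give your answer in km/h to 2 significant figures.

34 km/h

Coriolis parameter at 65°S:
f = 2Ω sin φ = 2 × 7.29×10⁻⁵ × sin 65° = 1.32×10⁻⁴ s⁻¹
Pressure gradient: |∂P/∂n| = 800 Pa / 580000 m = 1.38×10⁻³ Pa/m
Geostrophic balance (pressure-gradient force = Coriolis force):
V_g = (1/(fρ)) |∂P/∂n| = 1.38×10⁻³ / (1.32×10⁻⁴ × 1.09) = 9.58 m/s
Converting: 9.58 m/s × 3.6 = 34 km/h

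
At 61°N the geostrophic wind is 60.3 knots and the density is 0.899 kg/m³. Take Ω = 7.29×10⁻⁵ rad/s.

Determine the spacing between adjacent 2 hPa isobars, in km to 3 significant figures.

Coriolis parameter at 61°N:
f = 2Ω sin φ = 2 × 7.29×10⁻⁵ × sin 61° = 1.28×10⁻⁴ s⁻¹
Wind speed in SI: 60.3 knots = 31.0 m/s
Geostrophic balance rearranged: |∂P/∂n| = f ρ V_g
|∂P/∂n| = 1.28×10⁻⁴ × 0.899 × 31.0 = 3.56×10⁻³ Pa/m
Isobar spacing: Δn = ΔP/|∂P/∂n| = 200 Pa / 3.56×10⁻³ Pa/m = 56239 m ≈ 56.2 km

56.2 km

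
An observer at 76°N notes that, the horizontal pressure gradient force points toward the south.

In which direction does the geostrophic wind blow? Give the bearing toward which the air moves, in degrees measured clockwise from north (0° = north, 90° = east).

270°

The pressure-gradient force points toward the south (bearing 180°).
Geostrophic balance: in the Northern Hemisphere the Coriolis force deflects motion to the right, so the geostrophic wind blows 90° to the right of the pressure-gradient force (low pressure on the left).
Rotating 180° by 90° clockwise gives 270° — the wind blows toward the west.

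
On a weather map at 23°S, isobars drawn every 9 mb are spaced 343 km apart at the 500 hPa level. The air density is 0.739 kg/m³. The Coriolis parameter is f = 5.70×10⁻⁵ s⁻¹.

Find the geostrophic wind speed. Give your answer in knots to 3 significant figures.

Pressure gradient: |∂P/∂n| = 900 Pa / 343000 m = 2.62×10⁻³ Pa/m
Geostrophic balance (pressure-gradient force = Coriolis force):
V_g = (1/(fρ)) |∂P/∂n| = 2.62×10⁻³ / (5.70×10⁻⁵ × 0.739) = 62.3 m/s
Converting: 62.3 m/s × 1.944 = 121 knots

121 knots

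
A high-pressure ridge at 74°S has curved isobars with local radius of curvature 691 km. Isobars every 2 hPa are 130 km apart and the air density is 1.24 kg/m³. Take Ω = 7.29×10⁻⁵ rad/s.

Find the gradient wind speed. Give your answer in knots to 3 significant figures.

Coriolis parameter at 74°S:
f = 2Ω sin φ = 2 × 7.29×10⁻⁵ × sin 74° = 1.40×10⁻⁴ s⁻¹
Pressure gradient: |∂P/∂n| = 200 Pa / 130000 m = 1.54×10⁻³ Pa/m
Geostrophic speed: V_g = |∂P/∂n|/(fρ) = 1.54×10⁻³/(1.40×10⁻⁴ × 1.24) = 8.85 m/s
Around a high, pressure-gradient force acts outward with centrifugal, so Coriolis balances both:
fV = (1/ρ)|∂P/∂n| + V²/R  →  V² − fR·V + fR·V_g = 0
With fR = 1.40×10⁻⁴ × 691×10³ m = 96.8 m/s:
V = [fR − √((fR)² − 4 fR V_g)]/2 = [96.8 − √(96.8² − 4×96.8×8.85)]/2 = 9.86 m/s
Supergeostrophic (V > V_g = 8.85 m/s), as expected around a high.
Converting: 9.86 m/s × 1.944 = 19.2 knots

19.2 knots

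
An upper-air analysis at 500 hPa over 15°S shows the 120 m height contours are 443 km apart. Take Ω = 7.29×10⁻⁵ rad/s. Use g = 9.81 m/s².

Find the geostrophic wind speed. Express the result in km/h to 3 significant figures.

254 km/h

Coriolis parameter at 15°S:
f = 2Ω sin φ = 2 × 7.29×10⁻⁵ × sin 15° = 3.77×10⁻⁵ s⁻¹
Height gradient: |∂Z/∂n| = 120 m / 443000 m = 2.71×10⁻⁴
On a pressure surface, geostrophic balance gives V_g = (g/f)|∂Z/∂n|:
V_g = 9.81 × 2.71×10⁻⁴ / 3.77×10⁻⁵ = 70.4 m/s
Converting: 70.4 m/s × 3.6 = 254 km/h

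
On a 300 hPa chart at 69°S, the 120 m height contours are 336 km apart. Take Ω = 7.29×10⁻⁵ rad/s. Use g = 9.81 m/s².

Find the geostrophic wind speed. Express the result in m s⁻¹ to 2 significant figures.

26 m s⁻¹

Coriolis parameter at 69°S:
f = 2Ω sin φ = 2 × 7.29×10⁻⁵ × sin 69° = 1.36×10⁻⁴ s⁻¹
Height gradient: |∂Z/∂n| = 120 m / 336000 m = 3.57×10⁻⁴
On a pressure surface, geostrophic balance gives V_g = (g/f)|∂Z/∂n|:
V_g = 9.81 × 3.57×10⁻⁴ / 1.36×10⁻⁴ = 25.7 m/s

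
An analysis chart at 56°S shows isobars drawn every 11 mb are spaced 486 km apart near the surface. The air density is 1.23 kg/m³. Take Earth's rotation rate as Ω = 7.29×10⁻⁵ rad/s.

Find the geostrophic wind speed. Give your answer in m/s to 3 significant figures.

15.2 m/s

Coriolis parameter at 56°S:
f = 2Ω sin φ = 2 × 7.29×10⁻⁵ × sin 56° = 1.21×10⁻⁴ s⁻¹
Pressure gradient: |∂P/∂n| = 1100 Pa / 486000 m = 2.26×10⁻³ Pa/m
Geostrophic balance (pressure-gradient force = Coriolis force):
V_g = (1/(fρ)) |∂P/∂n| = 2.26×10⁻³ / (1.21×10⁻⁴ × 1.23) = 15.2 m/s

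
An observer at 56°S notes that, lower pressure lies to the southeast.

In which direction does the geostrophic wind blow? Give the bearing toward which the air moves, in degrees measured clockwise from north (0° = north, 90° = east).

The pressure-gradient force points toward the southeast (bearing 135°).
Geostrophic balance: in the Southern Hemisphere the Coriolis force deflects motion to the left, so the geostrophic wind blows 90° to the left of the pressure-gradient force (low pressure on the right).
Rotating 135° by 90° counterclockwise gives 045° — the wind blows toward the northeast.

045°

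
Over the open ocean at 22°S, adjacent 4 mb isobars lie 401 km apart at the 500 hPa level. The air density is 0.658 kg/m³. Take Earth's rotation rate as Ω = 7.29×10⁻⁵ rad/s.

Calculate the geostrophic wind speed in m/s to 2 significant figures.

28 m/s

Coriolis parameter at 22°S:
f = 2Ω sin φ = 2 × 7.29×10⁻⁵ × sin 22° = 5.46×10⁻⁵ s⁻¹
Pressure gradient: |∂P/∂n| = 400 Pa / 401000 m = 9.98×10⁻⁴ Pa/m
Geostrophic balance (pressure-gradient force = Coriolis force):
V_g = (1/(fρ)) |∂P/∂n| = 9.98×10⁻⁴ / (5.46×10⁻⁵ × 0.658) = 27.8 m/s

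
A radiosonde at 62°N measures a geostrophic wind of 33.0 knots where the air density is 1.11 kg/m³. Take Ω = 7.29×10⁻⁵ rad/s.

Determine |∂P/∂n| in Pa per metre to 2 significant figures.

Coriolis parameter at 62°N:
f = 2Ω sin φ = 2 × 7.29×10⁻⁵ × sin 62° = 1.29×10⁻⁴ s⁻¹
Wind speed in SI: 33.0 knots = 17.0 m/s
Geostrophic balance rearranged: |∂P/∂n| = f ρ V_g
|∂P/∂n| = 1.29×10⁻⁴ × 1.11 × 17.0 = 2.43×10⁻³ Pa/m

2.4×10⁻³ Pa/m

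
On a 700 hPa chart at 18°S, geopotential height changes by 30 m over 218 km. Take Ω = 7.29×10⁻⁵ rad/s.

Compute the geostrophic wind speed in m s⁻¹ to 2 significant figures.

Coriolis parameter at 18°S:
f = 2Ω sin φ = 2 × 7.29×10⁻⁵ × sin 18° = 4.51×10⁻⁵ s⁻¹
Height gradient: |∂Z/∂n| = 30 m / 218000 m = 1.38×10⁻⁴
On a pressure surface, geostrophic balance gives V_g = (g/f)|∂Z/∂n|:
V_g = 9.81 × 1.38×10⁻⁴ / 4.51×10⁻⁵ = 30.0 m/s

30 m s⁻¹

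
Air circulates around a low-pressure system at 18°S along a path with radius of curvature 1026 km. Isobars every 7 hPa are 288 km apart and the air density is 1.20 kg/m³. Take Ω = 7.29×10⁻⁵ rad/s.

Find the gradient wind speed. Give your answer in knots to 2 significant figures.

Coriolis parameter at 18°S:
f = 2Ω sin φ = 2 × 7.29×10⁻⁵ × sin 18° = 4.51×10⁻⁵ s⁻¹
Pressure gradient: |∂P/∂n| = 700 Pa / 288000 m = 2.43×10⁻³ Pa/m
Geostrophic speed: V_g = |∂P/∂n|/(fρ) = 2.43×10⁻³/(4.51×10⁻⁵ × 1.20) = 45.0 m/s
Around a low, centrifugal force acts outward with Coriolis, so pressure-gradient force balances both:
(1/ρ)|∂P/∂n| = fV + V²/R  →  V² + fR·V − fR·V_g = 0
With fR = 4.51×10⁻⁵ × 1026×10³ m = 46.2 m/s:
V = [−fR + √((fR)² + 4 fR V_g)]/2 = [−46.2 + √(46.2² + 4×46.2×45)]/2 = 28 m/s
Subgeostrophic (V < V_g = 45 m/s), as expected around a low.
Converting: 28 m/s × 1.944 = 54 knots

54 knots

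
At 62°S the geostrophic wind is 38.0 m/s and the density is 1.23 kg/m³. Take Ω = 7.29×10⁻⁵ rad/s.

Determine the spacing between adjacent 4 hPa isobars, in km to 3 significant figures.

66.5 km

Coriolis parameter at 62°S:
f = 2Ω sin φ = 2 × 7.29×10⁻⁵ × sin 62° = 1.29×10⁻⁴ s⁻¹
Geostrophic balance rearranged: |∂P/∂n| = f ρ V_g
|∂P/∂n| = 1.29×10⁻⁴ × 1.23 × 38.0 = 6.02×10⁻³ Pa/m
Isobar spacing: Δn = ΔP/|∂P/∂n| = 400 Pa / 6.02×10⁻³ Pa/m = 66478 m ≈ 66.5 km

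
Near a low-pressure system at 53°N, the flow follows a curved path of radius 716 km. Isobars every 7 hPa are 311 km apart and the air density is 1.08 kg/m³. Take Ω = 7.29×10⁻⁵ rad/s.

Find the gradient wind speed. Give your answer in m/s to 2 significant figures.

Coriolis parameter at 53°N:
f = 2Ω sin φ = 2 × 7.29×10⁻⁵ × sin 53° = 1.16×10⁻⁴ s⁻¹
Pressure gradient: |∂P/∂n| = 700 Pa / 311000 m = 2.25×10⁻³ Pa/m
Geostrophic speed: V_g = |∂P/∂n|/(fρ) = 2.25×10⁻³/(1.16×10⁻⁴ × 1.08) = 17.9 m/s
Around a low, centrifugal force acts outward with Coriolis, so pressure-gradient force balances both:
(1/ρ)|∂P/∂n| = fV + V²/R  →  V² + fR·V − fR·V_g = 0
With fR = 1.16×10⁻⁴ × 716×10³ m = 83.4 m/s:
V = [−fR + √((fR)² + 4 fR V_g)]/2 = [−83.4 + √(83.4² + 4×83.4×17.9)]/2 = 15.1 m/s
Subgeostrophic (V < V_g = 17.9 m/s), as expected around a low.

15 m/s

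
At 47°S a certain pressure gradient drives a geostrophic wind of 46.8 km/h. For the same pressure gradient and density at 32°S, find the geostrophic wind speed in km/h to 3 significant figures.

With the same pressure gradient and density, V_g ∝ 1/f ∝ 1/sin φ.
V₂ = V₁ · sin φ₁ / sin φ₂ = 46.8 × sin 47° / sin 32°
V₂ = 46.8 × 0.7314/0.5299 = 64.6 km/h

64.6 km/h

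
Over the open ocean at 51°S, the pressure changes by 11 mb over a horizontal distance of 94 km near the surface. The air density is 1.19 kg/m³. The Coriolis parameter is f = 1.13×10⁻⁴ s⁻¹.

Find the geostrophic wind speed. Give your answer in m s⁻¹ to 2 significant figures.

87 m s⁻¹

Pressure gradient: |∂P/∂n| = 1100 Pa / 94000 m = 1.17×10⁻² Pa/m
Geostrophic balance (pressure-gradient force = Coriolis force):
V_g = (1/(fρ)) |∂P/∂n| = 1.17×10⁻² / (1.13×10⁻⁴ × 1.19) = 87.0 m/s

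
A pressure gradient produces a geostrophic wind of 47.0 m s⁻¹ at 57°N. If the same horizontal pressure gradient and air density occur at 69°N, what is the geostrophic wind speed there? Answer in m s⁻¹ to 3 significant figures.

With the same pressure gradient and density, V_g ∝ 1/f ∝ 1/sin φ.
V₂ = V₁ · sin φ₁ / sin φ₂ = 47.0 × sin 57° / sin 69°
V₂ = 47.0 × 0.8387/0.9336 = 42.2 m s⁻¹

42.2 m s⁻¹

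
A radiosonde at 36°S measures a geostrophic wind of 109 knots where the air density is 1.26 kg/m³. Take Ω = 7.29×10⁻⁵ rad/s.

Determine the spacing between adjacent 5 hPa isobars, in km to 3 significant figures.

82.6 km

Coriolis parameter at 36°S:
f = 2Ω sin φ = 2 × 7.29×10⁻⁵ × sin 36° = 8.57×10⁻⁵ s⁻¹
Wind speed in SI: 109 knots = 56.1 m/s
Geostrophic balance rearranged: |∂P/∂n| = f ρ V_g
|∂P/∂n| = 8.57×10⁻⁵ × 1.26 × 56.1 = 6.05×10⁻³ Pa/m
Isobar spacing: Δn = ΔP/|∂P/∂n| = 500 Pa / 6.05×10⁻³ Pa/m = 82577 m ≈ 82.6 km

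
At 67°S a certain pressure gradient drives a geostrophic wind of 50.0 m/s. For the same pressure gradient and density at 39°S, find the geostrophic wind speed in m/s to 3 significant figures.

With the same pressure gradient and density, V_g ∝ 1/f ∝ 1/sin φ.
V₂ = V₁ · sin φ₁ / sin φ₂ = 50.0 × sin 67° / sin 39°
V₂ = 50.0 × 0.9205/0.6293 = 73.1 m/s

73.1 m/s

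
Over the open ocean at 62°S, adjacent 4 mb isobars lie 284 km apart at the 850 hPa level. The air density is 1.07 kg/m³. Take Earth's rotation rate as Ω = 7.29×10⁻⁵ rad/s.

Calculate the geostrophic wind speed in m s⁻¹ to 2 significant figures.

10 m s⁻¹

Coriolis parameter at 62°S:
f = 2Ω sin φ = 2 × 7.29×10⁻⁵ × sin 62° = 1.29×10⁻⁴ s⁻¹
Pressure gradient: |∂P/∂n| = 400 Pa / 284000 m = 1.41×10⁻³ Pa/m
Geostrophic balance (pressure-gradient force = Coriolis force):
V_g = (1/(fρ)) |∂P/∂n| = 1.41×10⁻³ / (1.29×10⁻⁴ × 1.07) = 10.2 m/s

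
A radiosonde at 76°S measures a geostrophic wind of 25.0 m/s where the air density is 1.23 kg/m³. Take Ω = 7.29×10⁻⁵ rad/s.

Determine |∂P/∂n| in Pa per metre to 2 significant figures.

4.4×10⁻³ Pa/m

Coriolis parameter at 76°S:
f = 2Ω sin φ = 2 × 7.29×10⁻⁵ × sin 76° = 1.41×10⁻⁴ s⁻¹
Geostrophic balance rearranged: |∂P/∂n| = f ρ V_g
|∂P/∂n| = 1.41×10⁻⁴ × 1.23 × 25.0 = 4.35×10⁻³ Pa/m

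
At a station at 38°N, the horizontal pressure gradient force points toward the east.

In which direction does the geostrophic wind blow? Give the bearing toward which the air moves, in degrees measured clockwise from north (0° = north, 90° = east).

The pressure-gradient force points toward the east (bearing 090°).
Geostrophic balance: in the Northern Hemisphere the Coriolis force deflects motion to the right, so the geostrophic wind blows 90° to the right of the pressure-gradient force (low pressure on the left).
Rotating 090° by 90° clockwise gives 180° — the wind blows toward the south.

180°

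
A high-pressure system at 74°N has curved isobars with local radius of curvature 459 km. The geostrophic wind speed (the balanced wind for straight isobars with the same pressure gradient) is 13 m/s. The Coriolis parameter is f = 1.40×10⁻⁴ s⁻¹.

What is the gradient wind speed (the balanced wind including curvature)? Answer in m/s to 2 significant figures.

18 m/s

Around a high, pressure-gradient force acts outward with centrifugal, so Coriolis balances both:
fV = (1/ρ)|∂P/∂n| + V²/R  →  V² − fR·V + fR·V_g = 0
With fR = 1.40×10⁻⁴ × 459×10³ m = 64.3 m/s:
V = [fR − √((fR)² − 4 fR V_g)]/2 = [64.3 − √(64.3² − 4×64.3×13)]/2 = 18.1 m/s
Supergeostrophic (V > V_g = 13 m/s), as expected around a high.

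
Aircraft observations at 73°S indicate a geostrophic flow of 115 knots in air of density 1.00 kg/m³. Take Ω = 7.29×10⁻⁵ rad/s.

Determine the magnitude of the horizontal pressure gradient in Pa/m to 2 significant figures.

8.2×10⁻³ Pa/m

Coriolis parameter at 73°S:
f = 2Ω sin φ = 2 × 7.29×10⁻⁵ × sin 73° = 1.39×10⁻⁴ s⁻¹
Wind speed in SI: 115 knots = 59.2 m/s
Geostrophic balance rearranged: |∂P/∂n| = f ρ V_g
|∂P/∂n| = 1.39×10⁻⁴ × 1.00 × 59.2 = 8.25×10⁻³ Pa/m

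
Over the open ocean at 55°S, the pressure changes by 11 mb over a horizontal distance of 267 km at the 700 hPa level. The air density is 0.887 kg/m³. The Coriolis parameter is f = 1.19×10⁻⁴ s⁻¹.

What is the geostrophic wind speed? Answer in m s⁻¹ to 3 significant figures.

Pressure gradient: |∂P/∂n| = 1100 Pa / 267000 m = 4.12×10⁻³ Pa/m
Geostrophic balance (pressure-gradient force = Coriolis force):
V_g = (1/(fρ)) |∂P/∂n| = 4.12×10⁻³ / (1.19×10⁻⁴ × 0.887) = 39.0 m/s

39.0 m s⁻¹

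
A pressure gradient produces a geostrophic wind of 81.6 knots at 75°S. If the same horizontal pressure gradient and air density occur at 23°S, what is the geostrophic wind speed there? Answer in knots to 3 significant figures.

With the same pressure gradient and density, V_g ∝ 1/f ∝ 1/sin φ.
V₂ = V₁ · sin φ₁ / sin φ₂ = 81.6 × sin 75° / sin 23°
V₂ = 81.6 × 0.9659/0.3907 = 202 knots

202 knots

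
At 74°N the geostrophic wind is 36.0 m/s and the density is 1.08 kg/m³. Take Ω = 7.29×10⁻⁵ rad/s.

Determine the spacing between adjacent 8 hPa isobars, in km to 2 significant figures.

150 km

Coriolis parameter at 74°N:
f = 2Ω sin φ = 2 × 7.29×10⁻⁵ × sin 74° = 1.40×10⁻⁴ s⁻¹
Geostrophic balance rearranged: |∂P/∂n| = f ρ V_g
|∂P/∂n| = 1.40×10⁻⁴ × 1.08 × 36.0 = 5.45×10⁻³ Pa/m
Isobar spacing: Δn = ΔP/|∂P/∂n| = 800 Pa / 5.45×10⁻³ Pa/m = 146813 m ≈ 150 km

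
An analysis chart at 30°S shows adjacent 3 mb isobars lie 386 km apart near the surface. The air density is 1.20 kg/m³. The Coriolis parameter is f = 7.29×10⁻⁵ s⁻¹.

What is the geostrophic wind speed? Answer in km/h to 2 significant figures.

32 km/h

Pressure gradient: |∂P/∂n| = 300 Pa / 386000 m = 7.77×10⁻⁴ Pa/m
Geostrophic balance (pressure-gradient force = Coriolis force):
V_g = (1/(fρ)) |∂P/∂n| = 7.77×10⁻⁴ / (7.29×10⁻⁵ × 1.20) = 8.88 m/s
Converting: 8.88 m/s × 3.6 = 32 km/h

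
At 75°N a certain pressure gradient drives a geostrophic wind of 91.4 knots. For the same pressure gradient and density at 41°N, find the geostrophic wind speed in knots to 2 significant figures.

With the same pressure gradient and density, V_g ∝ 1/f ∝ 1/sin φ.
V₂ = V₁ · sin φ₁ / sin φ₂ = 91.4 × sin 75° / sin 41°
V₂ = 91.4 × 0.9659/0.6561 = 130 knots

130 knots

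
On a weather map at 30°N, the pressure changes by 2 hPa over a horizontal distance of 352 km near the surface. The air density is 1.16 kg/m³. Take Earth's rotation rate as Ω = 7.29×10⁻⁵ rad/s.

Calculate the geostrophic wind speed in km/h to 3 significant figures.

Coriolis parameter at 30°N:
f = 2Ω sin φ = 2 × 7.29×10⁻⁵ × sin 30° = 7.29×10⁻⁵ s⁻¹
Pressure gradient: |∂P/∂n| = 200 Pa / 352000 m = 5.68×10⁻⁴ Pa/m
Geostrophic balance (pressure-gradient force = Coriolis force):
V_g = (1/(fρ)) |∂P/∂n| = 5.68×10⁻⁴ / (7.29×10⁻⁵ × 1.16) = 6.72 m/s
Converting: 6.72 m/s × 3.6 = 24.2 km/h

24.2 km/h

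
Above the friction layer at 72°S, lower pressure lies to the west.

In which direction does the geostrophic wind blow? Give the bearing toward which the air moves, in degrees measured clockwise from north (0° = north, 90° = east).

The pressure-gradient force points toward the west (bearing 270°).
Geostrophic balance: in the Southern Hemisphere the Coriolis force deflects motion to the left, so the geostrophic wind blows 90° to the left of the pressure-gradient force (low pressure on the right).
Rotating 270° by 90° counterclockwise gives 180° — the wind blows toward the south.

180°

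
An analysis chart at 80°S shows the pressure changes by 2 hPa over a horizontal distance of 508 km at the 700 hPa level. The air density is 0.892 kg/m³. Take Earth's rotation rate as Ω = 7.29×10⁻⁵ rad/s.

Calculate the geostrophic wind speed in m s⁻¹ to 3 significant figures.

3.07 m s⁻¹

Coriolis parameter at 80°S:
f = 2Ω sin φ = 2 × 7.29×10⁻⁵ × sin 80° = 1.44×10⁻⁴ s⁻¹
Pressure gradient: |∂P/∂n| = 200 Pa / 508000 m = 3.94×10⁻⁴ Pa/m
Geostrophic balance (pressure-gradient force = Coriolis force):
V_g = (1/(fρ)) |∂P/∂n| = 3.94×10⁻⁴ / (1.44×10⁻⁴ × 0.892) = 3.07 m/s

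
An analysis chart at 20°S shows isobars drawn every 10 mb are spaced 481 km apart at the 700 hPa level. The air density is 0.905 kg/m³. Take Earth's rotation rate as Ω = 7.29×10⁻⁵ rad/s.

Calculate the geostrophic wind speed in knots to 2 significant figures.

90 knots

Coriolis parameter at 20°S:
f = 2Ω sin φ = 2 × 7.29×10⁻⁵ × sin 20° = 4.99×10⁻⁵ s⁻¹
Pressure gradient: |∂P/∂n| = 1000 Pa / 481000 m = 2.08×10⁻³ Pa/m
Geostrophic balance (pressure-gradient force = Coriolis force):
V_g = (1/(fρ)) |∂P/∂n| = 2.08×10⁻³ / (4.99×10⁻⁵ × 0.905) = 46.1 m/s
Converting: 46.1 m/s × 1.944 = 90 knots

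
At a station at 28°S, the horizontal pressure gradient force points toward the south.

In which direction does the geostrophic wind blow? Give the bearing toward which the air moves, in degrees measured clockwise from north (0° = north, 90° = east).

090°

The pressure-gradient force points toward the south (bearing 180°).
Geostrophic balance: in the Southern Hemisphere the Coriolis force deflects motion to the left, so the geostrophic wind blows 90° to the left of the pressure-gradient force (low pressure on the right).
Rotating 180° by 90° counterclockwise gives 090° — the wind blows toward the east.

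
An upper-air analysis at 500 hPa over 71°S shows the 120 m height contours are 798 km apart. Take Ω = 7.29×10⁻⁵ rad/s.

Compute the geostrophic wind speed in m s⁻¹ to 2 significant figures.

11 m s⁻¹

Coriolis parameter at 71°S:
f = 2Ω sin φ = 2 × 7.29×10⁻⁵ × sin 71° = 1.38×10⁻⁴ s⁻¹
Height gradient: |∂Z/∂n| = 120 m / 798000 m = 1.50×10⁻⁴
On a pressure surface, geostrophic balance gives V_g = (g/f)|∂Z/∂n|:
V_g = 9.81 × 1.50×10⁻⁴ / 1.38×10⁻⁴ = 10.7 m/s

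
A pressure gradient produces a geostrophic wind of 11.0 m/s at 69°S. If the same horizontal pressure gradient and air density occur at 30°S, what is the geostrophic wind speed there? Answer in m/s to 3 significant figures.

With the same pressure gradient and density, V_g ∝ 1/f ∝ 1/sin φ.
V₂ = V₁ · sin φ₁ / sin φ₂ = 11.0 × sin 69° / sin 30°
V₂ = 11.0 × 0.9336/0.5000 = 20.5 m/s

20.5 m/s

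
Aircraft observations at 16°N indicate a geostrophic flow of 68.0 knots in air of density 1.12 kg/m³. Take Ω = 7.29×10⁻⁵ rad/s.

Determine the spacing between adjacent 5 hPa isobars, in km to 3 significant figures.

Coriolis parameter at 16°N:
f = 2Ω sin φ = 2 × 7.29×10⁻⁵ × sin 16° = 4.02×10⁻⁵ s⁻¹
Wind speed in SI: 68.0 knots = 35.0 m/s
Geostrophic balance rearranged: |∂P/∂n| = f ρ V_g
|∂P/∂n| = 4.02×10⁻⁵ × 1.12 × 35.0 = 1.57×10⁻³ Pa/m
Isobar spacing: Δn = ΔP/|∂P/∂n| = 500 Pa / 1.57×10⁻³ Pa/m = 317548 m ≈ 318 km

318 km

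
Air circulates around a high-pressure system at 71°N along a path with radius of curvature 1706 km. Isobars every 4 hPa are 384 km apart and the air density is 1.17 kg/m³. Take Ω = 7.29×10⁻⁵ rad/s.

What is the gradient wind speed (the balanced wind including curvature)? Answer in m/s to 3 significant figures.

Coriolis parameter at 71°N:
f = 2Ω sin φ = 2 × 7.29×10⁻⁵ × sin 71° = 1.38×10⁻⁴ s⁻¹
Pressure gradient: |∂P/∂n| = 400 Pa / 384000 m = 1.04×10⁻³ Pa/m
Geostrophic speed: V_g = |∂P/∂n|/(fρ) = 1.04×10⁻³/(1.38×10⁻⁴ × 1.17) = 6.46 m/s
Around a high, pressure-gradient force acts outward with centrifugal, so Coriolis balances both:
fV = (1/ρ)|∂P/∂n| + V²/R  →  V² − fR·V + fR·V_g = 0
With fR = 1.38×10⁻⁴ × 1706×10³ m = 235 m/s:
V = [fR − √((fR)² − 4 fR V_g)]/2 = [235 − √(235² − 4×235×6.46)]/2 = 6.65 m/s
Supergeostrophic (V > V_g = 6.46 m/s), as expected around a high.

6.65 m/s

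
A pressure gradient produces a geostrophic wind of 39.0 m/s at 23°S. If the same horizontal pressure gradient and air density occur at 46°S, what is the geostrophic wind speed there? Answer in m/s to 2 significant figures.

With the same pressure gradient and density, V_g ∝ 1/f ∝ 1/sin φ.
V₂ = V₁ · sin φ₁ / sin φ₂ = 39.0 × sin 23° / sin 46°
V₂ = 39.0 × 0.3907/0.7193 = 21 m/s

21 m/s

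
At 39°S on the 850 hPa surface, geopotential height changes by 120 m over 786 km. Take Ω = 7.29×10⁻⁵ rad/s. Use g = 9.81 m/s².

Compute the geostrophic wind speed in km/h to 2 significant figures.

59 km/h

Coriolis parameter at 39°S:
f = 2Ω sin φ = 2 × 7.29×10⁻⁵ × sin 39° = 9.18×10⁻⁵ s⁻¹
Height gradient: |∂Z/∂n| = 120 m / 786000 m = 1.53×10⁻⁴
On a pressure surface, geostrophic balance gives V_g = (g/f)|∂Z/∂n|:
V_g = 9.81 × 1.53×10⁻⁴ / 9.18×10⁻⁵ = 16.3 m/s
Converting: 16.3 m/s × 3.6 = 59 km/h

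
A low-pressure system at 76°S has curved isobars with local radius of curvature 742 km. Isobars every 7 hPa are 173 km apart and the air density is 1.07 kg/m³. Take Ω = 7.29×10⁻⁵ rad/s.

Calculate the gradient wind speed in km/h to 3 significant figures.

Coriolis parameter at 76°S:
f = 2Ω sin φ = 2 × 7.29×10⁻⁵ × sin 76° = 1.41×10⁻⁴ s⁻¹
Pressure gradient: |∂P/∂n| = 700 Pa / 173000 m = 4.05×10⁻³ Pa/m
Geostrophic speed: V_g = |∂P/∂n|/(fρ) = 4.05×10⁻³/(1.41×10⁻⁴ × 1.07) = 26.7 m/s
Around a low, centrifugal force acts outward with Coriolis, so pressure-gradient force balances both:
(1/ρ)|∂P/∂n| = fV + V²/R  →  V² + fR·V − fR·V_g = 0
With fR = 1.41×10⁻⁴ × 742×10³ m = 105 m/s:
V = [−fR + √((fR)² + 4 fR V_g)]/2 = [−105 + √(105² + 4×105×26.7)]/2 = 22.1 m/s
Subgeostrophic (V < V_g = 26.7 m/s), as expected around a low.
Converting: 22.1 m/s × 3.6 = 79.5 km/h

79.5 km/h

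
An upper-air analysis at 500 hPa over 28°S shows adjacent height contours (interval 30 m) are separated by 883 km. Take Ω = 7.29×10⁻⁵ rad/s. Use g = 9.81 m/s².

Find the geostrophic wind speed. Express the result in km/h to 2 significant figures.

Coriolis parameter at 28°S:
f = 2Ω sin φ = 2 × 7.29×10⁻⁵ × sin 28° = 6.84×10⁻⁵ s⁻¹
Height gradient: |∂Z/∂n| = 30 m / 883000 m = 3.40×10⁻⁵
On a pressure surface, geostrophic balance gives V_g = (g/f)|∂Z/∂n|:
V_g = 9.81 × 3.40×10⁻⁵ / 6.84×10⁻⁵ = 4.87 m/s
Converting: 4.87 m/s × 3.6 = 18 km/h

18 km/h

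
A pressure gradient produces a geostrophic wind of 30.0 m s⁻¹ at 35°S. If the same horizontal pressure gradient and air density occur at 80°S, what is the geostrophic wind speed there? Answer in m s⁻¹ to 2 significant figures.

With the same pressure gradient and density, V_g ∝ 1/f ∝ 1/sin φ.
V₂ = V₁ · sin φ₁ / sin φ₂ = 30.0 × sin 35° / sin 80°
V₂ = 30.0 × 0.5736/0.9848 = 17 m s⁻¹

17 m s⁻¹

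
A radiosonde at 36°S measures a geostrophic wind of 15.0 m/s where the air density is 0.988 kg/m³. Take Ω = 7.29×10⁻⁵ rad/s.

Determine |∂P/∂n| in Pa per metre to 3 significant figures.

1.27×10⁻³ Pa/m

Coriolis parameter at 36°S:
f = 2Ω sin φ = 2 × 7.29×10⁻⁵ × sin 36° = 8.57×10⁻⁵ s⁻¹
Geostrophic balance rearranged: |∂P/∂n| = f ρ V_g
|∂P/∂n| = 8.57×10⁻⁵ × 0.988 × 15.0 = 1.27×10⁻³ Pa/m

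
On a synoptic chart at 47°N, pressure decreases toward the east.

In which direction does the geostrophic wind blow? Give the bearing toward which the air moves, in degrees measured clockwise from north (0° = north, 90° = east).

180°

The pressure-gradient force points toward the east (bearing 090°).
Geostrophic balance: in the Northern Hemisphere the Coriolis force deflects motion to the right, so the geostrophic wind blows 90° to the right of the pressure-gradient force (low pressure on the left).
Rotating 090° by 90° clockwise gives 180° — the wind blows toward the south.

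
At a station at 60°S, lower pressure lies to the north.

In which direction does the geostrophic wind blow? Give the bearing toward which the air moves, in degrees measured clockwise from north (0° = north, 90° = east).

270°

The pressure-gradient force points toward the north (bearing 000°).
Geostrophic balance: in the Southern Hemisphere the Coriolis force deflects motion to the left, so the geostrophic wind blows 90° to the left of the pressure-gradient force (low pressure on the right).
Rotating 000° by 90° counterclockwise gives 270° — the wind blows toward the west.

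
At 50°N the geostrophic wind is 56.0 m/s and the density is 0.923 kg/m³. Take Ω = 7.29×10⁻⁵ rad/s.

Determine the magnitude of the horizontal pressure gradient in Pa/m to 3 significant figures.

Coriolis parameter at 50°N:
f = 2Ω sin φ = 2 × 7.29×10⁻⁵ × sin 50° = 1.12×10⁻⁴ s⁻¹
Geostrophic balance rearranged: |∂P/∂n| = f ρ V_g
|∂P/∂n| = 1.12×10⁻⁴ × 0.923 × 56.0 = 5.77×10⁻³ Pa/m

5.77×10⁻³ Pa/m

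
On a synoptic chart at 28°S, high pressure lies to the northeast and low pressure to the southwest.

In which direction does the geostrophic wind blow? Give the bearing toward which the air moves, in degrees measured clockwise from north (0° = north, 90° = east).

135°

The pressure-gradient force points toward the southwest (bearing 225°).
Geostrophic balance: in the Southern Hemisphere the Coriolis force deflects motion to the left, so the geostrophic wind blows 90° to the left of the pressure-gradient force (low pressure on the right).
Rotating 225° by 90° counterclockwise gives 135° — the wind blows toward the southeast.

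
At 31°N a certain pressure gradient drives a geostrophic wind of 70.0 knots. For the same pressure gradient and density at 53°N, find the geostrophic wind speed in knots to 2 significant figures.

With the same pressure gradient and density, V_g ∝ 1/f ∝ 1/sin φ.
V₂ = V₁ · sin φ₁ / sin φ₂ = 70.0 × sin 31° / sin 53°
V₂ = 70.0 × 0.5150/0.7986 = 45 knots

45 knots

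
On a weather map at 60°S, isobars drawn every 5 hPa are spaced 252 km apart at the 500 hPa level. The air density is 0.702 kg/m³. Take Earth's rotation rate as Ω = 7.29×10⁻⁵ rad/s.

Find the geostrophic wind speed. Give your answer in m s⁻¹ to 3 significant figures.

22.4 m s⁻¹

Coriolis parameter at 60°S:
f = 2Ω sin φ = 2 × 7.29×10⁻⁵ × sin 60° = 1.26×10⁻⁴ s⁻¹
Pressure gradient: |∂P/∂n| = 500 Pa / 252000 m = 1.98×10⁻³ Pa/m
Geostrophic balance (pressure-gradient force = Coriolis force):
V_g = (1/(fρ)) |∂P/∂n| = 1.98×10⁻³ / (1.26×10⁻⁴ × 0.702) = 22.4 m/s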